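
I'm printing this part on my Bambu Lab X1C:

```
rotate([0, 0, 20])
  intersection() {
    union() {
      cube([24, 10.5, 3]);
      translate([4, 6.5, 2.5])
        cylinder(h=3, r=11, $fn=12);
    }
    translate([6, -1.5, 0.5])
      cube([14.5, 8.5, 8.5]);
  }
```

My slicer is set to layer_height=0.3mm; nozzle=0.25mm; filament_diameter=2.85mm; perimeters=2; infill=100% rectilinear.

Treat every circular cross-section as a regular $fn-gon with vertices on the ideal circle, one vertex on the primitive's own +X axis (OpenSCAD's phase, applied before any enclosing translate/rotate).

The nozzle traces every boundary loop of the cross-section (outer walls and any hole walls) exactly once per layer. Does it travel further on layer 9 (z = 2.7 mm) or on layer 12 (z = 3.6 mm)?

layer 9 (z = 2.7 mm)

Layer 9 (z = 2.7): the cube is present — its section is the full 24×10.5 rectangle (perimeter 69.00 mm); the r=11 cylinder at (4, 6.5) contributes a regular 12-gon of circumradius 11 (perimeter = 2·12·11.000·sin(180°/12) = 68.33 mm); Combining (union): the regions partially overlap (shared area 149.33 mm²), so the edge portions inside another operand are dropped and the merged outline is re-measured after clipping — boundary = 89.12 mm; the cube at (6, -1.5) is present — its section is the full 14.5×8.5 rectangle (perimeter 46.00 mm); Taking the intersection: the 14.5×8.5 cube at (6, -1.5) partially overlaps that combined region; clipping to the common part keeps 110.16 mm² — boundary = 45.12 mm; (whole slice rotated 20° about Z — lengths, areas and connectivity unchanged). So its perimeter = 45.12 mm. Layer 12 (z = 3.6): the cube is absent (z outside [0, 3]); the cylinder at (4, 6.5): section is a regular 12-gon, circumradius r=11 (perimeter = 2·12·11.000·sin(180°/12) = 68.33 mm); Merging all regions: only the r=11 cylinder at (4, 6.5) is present, so the union is just that shape — boundary = 68.33 mm; the cube at (6, -1.5) (footprint 14.5×8.5) is included at this height (perimeter 46.00 mm); Keeping only the common overlap: the 14.5×8.5 cube at (6, -1.5) partially overlaps the result so far; clipping to the common part keeps 65.60 mm² — boundary = 32.14 mm; (whole slice rotated 20° about Z — lengths, areas and connectivity unchanged). So its perimeter = 32.14 mm. Layer 9 is larger (45.12 vs 32.14 mm).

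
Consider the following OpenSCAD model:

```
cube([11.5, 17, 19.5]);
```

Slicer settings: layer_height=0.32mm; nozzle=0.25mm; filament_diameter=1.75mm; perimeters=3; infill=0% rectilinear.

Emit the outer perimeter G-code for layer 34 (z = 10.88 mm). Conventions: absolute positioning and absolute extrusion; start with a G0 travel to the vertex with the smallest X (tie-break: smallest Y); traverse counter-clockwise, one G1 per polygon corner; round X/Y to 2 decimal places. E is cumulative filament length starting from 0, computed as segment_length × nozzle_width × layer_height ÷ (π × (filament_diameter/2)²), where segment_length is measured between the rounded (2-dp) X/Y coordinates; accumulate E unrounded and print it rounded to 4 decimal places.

G0 X0.00 Y0.00 Z10.88
G1 X11.50 Y0.00 E0.3825
G1 X11.50 Y17.00 E0.9479
G1 X0.00 Y17.00 E1.3304
G1 X0.00 Y0.00 E1.8958

At z = 10.88 mm: the cube (footprint 11.5×17) is included at this height. The outline is a single polygon with 4 vertices. Extrusion per mm of travel: 0.25 × 0.32 / (π × 0.875²) = 0.033260. Accumulating E over each segment gives final E = 1.8958.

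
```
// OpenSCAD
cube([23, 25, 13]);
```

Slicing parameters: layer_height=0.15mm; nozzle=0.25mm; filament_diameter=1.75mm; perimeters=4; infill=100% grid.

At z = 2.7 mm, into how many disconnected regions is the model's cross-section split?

1

At z = 2.7 mm: the cube is present — its section is the full 23×25 rectangle. The result has 1 disconnected region.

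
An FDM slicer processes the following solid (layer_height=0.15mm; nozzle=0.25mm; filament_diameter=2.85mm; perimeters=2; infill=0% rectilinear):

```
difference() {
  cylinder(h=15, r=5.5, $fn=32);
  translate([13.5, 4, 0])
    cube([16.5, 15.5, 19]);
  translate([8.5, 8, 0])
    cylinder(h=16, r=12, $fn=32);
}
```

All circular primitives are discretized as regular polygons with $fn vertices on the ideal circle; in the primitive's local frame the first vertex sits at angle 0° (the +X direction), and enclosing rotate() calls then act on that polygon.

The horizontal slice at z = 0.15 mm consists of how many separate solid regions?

1

At z = 0.15 mm: the r=5.5 cylinder contributes a regular 32-gon of circumradius 5.5; the 16.5×15.5 cube at (13.5, 4) contributes its full rectangle; the r=12 cylinder at (8.5, 8) contributes a regular 32-gon of circumradius 12; Taking the first minus the rest: starting from the r=5.5 cylinder, the 16.5×15.5 cube at (13.5, 4) misses the remaining region (no effect); the r=12 cylinder at (8.5, 8) partially overlaps it — only the 45.70 mm² overlap (of its 449.49 mm²) is removed, clipping the outline — 1 connected region. The result has 1 disconnected region.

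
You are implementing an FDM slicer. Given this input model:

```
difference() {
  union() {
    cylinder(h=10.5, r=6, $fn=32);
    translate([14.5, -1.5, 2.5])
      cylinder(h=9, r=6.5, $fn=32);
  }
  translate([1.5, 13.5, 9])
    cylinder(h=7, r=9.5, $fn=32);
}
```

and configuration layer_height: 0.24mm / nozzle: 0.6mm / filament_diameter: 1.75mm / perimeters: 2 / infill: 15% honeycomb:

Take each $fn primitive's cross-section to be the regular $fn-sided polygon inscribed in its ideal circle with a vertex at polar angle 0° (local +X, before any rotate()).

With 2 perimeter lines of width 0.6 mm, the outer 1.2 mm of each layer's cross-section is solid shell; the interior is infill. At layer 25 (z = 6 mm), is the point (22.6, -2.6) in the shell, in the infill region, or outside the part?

At z = 6 mm: the r=6 cylinder contributes a regular 32-gon of circumradius 6; the r=6.5 cylinder at (14.5, -1.5) gives a regular 32-gon of circumradius 6.5 (constant along its height); Combining (union): the 2 present regions are separate (no shared area or edge), so areas and boundary lengths simply add and each stays a separate island — 2 connected regions; the cylinder at (1.5, 13.5) is not intersected at this z (z outside [9, 16]); After the difference (first − rest): none of the subtracted shapes is present at this height, so that combined region is unchanged — 2 connected regions. Overall, the cross-section has 2 separate islands. The nearest boundary edge runs (21.00, -1.50)→(20.88, -2.77); distance from the point to it = 1.70 mm. The point is not inside any of the regions above, so it lies outside the cross-section (1.70 mm from the nearest boundary).

outside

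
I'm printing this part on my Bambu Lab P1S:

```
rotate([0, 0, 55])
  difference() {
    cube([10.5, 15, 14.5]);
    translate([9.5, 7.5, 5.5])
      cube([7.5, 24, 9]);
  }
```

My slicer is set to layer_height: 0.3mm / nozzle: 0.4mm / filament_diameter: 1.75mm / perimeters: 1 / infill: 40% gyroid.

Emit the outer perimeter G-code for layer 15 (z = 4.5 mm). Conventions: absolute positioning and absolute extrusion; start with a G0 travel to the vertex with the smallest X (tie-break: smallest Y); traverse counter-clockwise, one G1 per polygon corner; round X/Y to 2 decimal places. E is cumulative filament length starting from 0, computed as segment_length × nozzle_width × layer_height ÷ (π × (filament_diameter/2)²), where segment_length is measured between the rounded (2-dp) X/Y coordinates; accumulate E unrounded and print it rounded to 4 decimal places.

G0 X-12.29 Y8.60 Z4.50
G1 X0.00 Y0.00 E0.7484
G1 X6.02 Y8.60 E1.2721
G1 X-6.26 Y17.20 E2.0200
G1 X-12.29 Y8.60 E2.5441

At z = 4.5 mm: the cube is present — its section is the full 10.5×15 rectangle; the cube at (9.5, 7.5) is absent (z outside [5.5, 14.5]); After the difference (first − rest): none of the subtracted shapes is present at this height, so the 10.5×15 cube is unchanged — 1 connected region; (whole slice rotated 55° about Z — lengths, areas and connectivity unchanged). The outline is a single polygon with 4 vertices. Extrusion per mm of travel: 0.4 × 0.3 / (π × 0.875²) = 0.049890. Accumulating E over each segment gives final E = 2.5441.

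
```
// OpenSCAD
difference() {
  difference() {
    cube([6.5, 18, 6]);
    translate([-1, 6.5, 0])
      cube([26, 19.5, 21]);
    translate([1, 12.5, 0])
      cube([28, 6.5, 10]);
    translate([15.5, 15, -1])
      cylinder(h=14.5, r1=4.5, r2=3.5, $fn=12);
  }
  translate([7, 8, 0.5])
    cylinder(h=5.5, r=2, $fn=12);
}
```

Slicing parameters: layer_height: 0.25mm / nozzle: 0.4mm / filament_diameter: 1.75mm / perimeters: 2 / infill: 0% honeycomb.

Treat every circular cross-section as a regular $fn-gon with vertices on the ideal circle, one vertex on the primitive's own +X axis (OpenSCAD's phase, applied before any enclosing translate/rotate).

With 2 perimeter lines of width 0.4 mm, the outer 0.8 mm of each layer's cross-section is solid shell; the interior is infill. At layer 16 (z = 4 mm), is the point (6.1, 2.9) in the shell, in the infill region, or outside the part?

shell

At z = 4 mm: the cube is present — its section is the full 6.5×18 rectangle; the cube at (-1, 6.5) (footprint 26×19.5) is included at this height; the cube at (1, 12.5) (footprint 28×6.5) is included at this height; the cone at (15.5, 15): at t=0.345 of its height the radius interpolates to r₁+(r₂−r₁)t = 4.155, giving a regular 12-gon of that circumradius; After the difference (first − rest): starting from the 6.5×18 cube, the 26×19.5 cube at (-1, 6.5) partially overlaps it — only the 74.75 mm² overlap (of its 507.00 mm²) is removed, clipping the outline; the 28×6.5 cube at (1, 12.5) misses the remaining region (no effect); the cone at (15.5, 15) misses the remaining region (no effect) — 1 connected region; the cylinder at (7, 8): section is a regular 12-gon, circumradius r=2; Subtracting the remaining from the first: starting from the result so far, the r=2 cylinder at (7, 8) partially overlaps it — only the 0.18 mm² overlap (of its 12.00 mm²) is removed, clipping the outline — 1 connected region. Overall, the cross-section is a single solid region. The nearest boundary edge runs (6.50, 6.13)→(6.50, 0.00); distance from the point to it = 0.40 mm. The point is inside the cross-section, 0.40 mm from the nearest boundary — within the 0.8 mm shell band (2 × 0.4).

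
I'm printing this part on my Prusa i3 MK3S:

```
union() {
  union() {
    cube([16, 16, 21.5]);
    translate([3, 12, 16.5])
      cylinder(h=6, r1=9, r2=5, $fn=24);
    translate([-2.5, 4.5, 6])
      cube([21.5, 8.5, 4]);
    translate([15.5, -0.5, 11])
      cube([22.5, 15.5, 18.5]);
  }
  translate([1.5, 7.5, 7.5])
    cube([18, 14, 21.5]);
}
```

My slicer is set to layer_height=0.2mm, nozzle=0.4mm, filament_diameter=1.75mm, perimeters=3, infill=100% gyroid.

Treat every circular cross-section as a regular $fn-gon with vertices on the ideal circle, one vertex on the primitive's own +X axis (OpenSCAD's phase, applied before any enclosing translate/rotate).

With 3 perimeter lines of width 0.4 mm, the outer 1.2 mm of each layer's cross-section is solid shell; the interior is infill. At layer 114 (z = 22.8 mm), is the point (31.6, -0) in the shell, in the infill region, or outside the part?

shell

At z = 22.8 mm: the cube is not intersected at this z (z outside [0, 21.5]); the cone at (3, 12) is absent (z outside [16.5, 22.5]); the cube at (-2.5, 4.5) does not reach this height (z outside [6, 10]); the cube at (15.5, -0.5) (footprint 22.5×15.5) is included at this height; Combining (union): only the 22.5×15.5 cube at (15.5, -0.5) is present, so the union is just that shape — 1 connected region; the cube at (1.5, 7.5) is present — its section is the full 18×14 rectangle; Merging all regions: the regions partially overlap (shared area 30.00 mm²), so overlapping operands fuse into one piece — 1 connected region. Overall, the cross-section is a single solid region. The nearest boundary edge runs (38.00, -0.50)→(15.50, -0.50); distance from the point to it = 0.50 mm. The point is inside the cross-section, 0.50 mm from the nearest boundary — within the 1.2 mm shell band (3 × 0.4).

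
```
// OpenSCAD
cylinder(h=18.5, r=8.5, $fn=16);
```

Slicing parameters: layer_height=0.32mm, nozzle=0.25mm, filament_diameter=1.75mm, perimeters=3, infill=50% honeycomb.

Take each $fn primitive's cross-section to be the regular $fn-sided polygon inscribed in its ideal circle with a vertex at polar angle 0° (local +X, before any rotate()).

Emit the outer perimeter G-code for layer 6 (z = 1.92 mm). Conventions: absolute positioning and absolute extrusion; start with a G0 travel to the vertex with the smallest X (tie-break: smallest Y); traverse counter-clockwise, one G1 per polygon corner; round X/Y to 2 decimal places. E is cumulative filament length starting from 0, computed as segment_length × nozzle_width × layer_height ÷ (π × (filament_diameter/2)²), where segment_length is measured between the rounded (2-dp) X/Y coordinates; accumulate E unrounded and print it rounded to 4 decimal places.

G0 X-8.50 Y0.00 Z1.92
G1 X-7.85 Y-3.25 E0.1102
G1 X-6.01 Y-6.01 E0.2206
G1 X-3.25 Y-7.85 E0.3309
G1 X0.00 Y-8.50 E0.4411
G1 X3.25 Y-7.85 E0.5514
G1 X6.01 Y-6.01 E0.6617
G1 X7.85 Y-3.25 E0.7720
G1 X8.50 Y0.00 E0.8823
G1 X7.85 Y3.25 E0.9925
G1 X6.01 Y6.01 E1.1028
G1 X3.25 Y7.85 E1.2131
G1 X0.00 Y8.50 E1.3234
G1 X-3.25 Y7.85 E1.4336
G1 X-6.01 Y6.01 E1.5439
G1 X-7.85 Y3.25 E1.6543
G1 X-8.50 Y0.00 E1.7645

At z = 1.92 mm: the r=8.5 cylinder gives a regular 16-gon of circumradius 8.5 (constant along its height). The outline is a single polygon with 16 vertices. Extrusion per mm of travel: 0.25 × 0.32 / (π × 0.875²) = 0.033260. Accumulating E over each segment gives final E = 1.7645.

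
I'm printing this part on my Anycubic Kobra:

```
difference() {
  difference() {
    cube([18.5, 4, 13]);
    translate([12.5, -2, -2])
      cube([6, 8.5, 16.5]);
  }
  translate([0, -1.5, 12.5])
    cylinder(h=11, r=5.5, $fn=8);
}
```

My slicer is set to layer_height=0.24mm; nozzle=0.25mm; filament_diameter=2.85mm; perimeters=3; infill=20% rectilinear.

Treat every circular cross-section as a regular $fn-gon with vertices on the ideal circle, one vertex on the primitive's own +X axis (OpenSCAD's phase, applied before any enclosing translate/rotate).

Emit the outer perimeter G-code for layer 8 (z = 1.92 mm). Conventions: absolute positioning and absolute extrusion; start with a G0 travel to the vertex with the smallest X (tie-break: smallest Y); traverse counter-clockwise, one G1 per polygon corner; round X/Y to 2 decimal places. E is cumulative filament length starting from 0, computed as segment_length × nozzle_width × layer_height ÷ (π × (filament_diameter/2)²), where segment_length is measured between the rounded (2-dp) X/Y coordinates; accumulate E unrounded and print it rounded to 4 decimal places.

At z = 1.92 mm: the cube is present — its section is the full 18.5×4 rectangle; the 6×8.5 cube at (12.5, -2) contributes its full rectangle; Taking the first minus the rest: starting from the 18.5×4 cube, the 6×8.5 cube at (12.5, -2) partially overlaps it — only the 24.00 mm² overlap (of its 51.00 mm²) is removed, clipping the outline — 1 connected region; the cylinder at (0, -1.5) does not reach this height (z outside [12.5, 23.5]); After the difference (first − rest): none of the subtracted shapes is present at this height, so the result so far is unchanged — 1 connected region. The outline is a single polygon with 4 vertices. Extrusion per mm of travel: 0.25 × 0.24 / (π × 1.425²) = 0.009405. Accumulating E over each segment gives final E = 0.3104.

G0 X0.00 Y0.00 Z1.92
G1 X12.50 Y0.00 E0.1176
G1 X12.50 Y4.00 E0.1552
G1 X0.00 Y4.00 E0.2728
G1 X0.00 Y0.00 E0.3104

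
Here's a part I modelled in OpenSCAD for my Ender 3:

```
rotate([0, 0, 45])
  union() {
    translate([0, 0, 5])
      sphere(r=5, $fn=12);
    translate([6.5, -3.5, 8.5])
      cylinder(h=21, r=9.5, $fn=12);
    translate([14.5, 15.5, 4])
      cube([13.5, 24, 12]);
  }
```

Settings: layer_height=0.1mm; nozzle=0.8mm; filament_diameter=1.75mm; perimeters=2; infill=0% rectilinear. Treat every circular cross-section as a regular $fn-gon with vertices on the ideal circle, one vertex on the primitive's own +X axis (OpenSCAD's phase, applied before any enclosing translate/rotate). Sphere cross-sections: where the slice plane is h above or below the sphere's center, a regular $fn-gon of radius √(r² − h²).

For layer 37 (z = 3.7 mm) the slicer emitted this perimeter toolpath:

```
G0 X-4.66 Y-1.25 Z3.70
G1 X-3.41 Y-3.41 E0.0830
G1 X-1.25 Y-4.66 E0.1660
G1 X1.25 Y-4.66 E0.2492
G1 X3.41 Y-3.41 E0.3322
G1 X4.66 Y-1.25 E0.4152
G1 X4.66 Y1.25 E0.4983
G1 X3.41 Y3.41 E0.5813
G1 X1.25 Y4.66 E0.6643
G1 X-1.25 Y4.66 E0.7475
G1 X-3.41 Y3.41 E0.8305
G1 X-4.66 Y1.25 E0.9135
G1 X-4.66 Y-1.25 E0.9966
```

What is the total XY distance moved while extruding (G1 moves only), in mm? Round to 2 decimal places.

Sum the Euclidean lengths of each G1 segment: total = 29.96 mm.

29.96 mm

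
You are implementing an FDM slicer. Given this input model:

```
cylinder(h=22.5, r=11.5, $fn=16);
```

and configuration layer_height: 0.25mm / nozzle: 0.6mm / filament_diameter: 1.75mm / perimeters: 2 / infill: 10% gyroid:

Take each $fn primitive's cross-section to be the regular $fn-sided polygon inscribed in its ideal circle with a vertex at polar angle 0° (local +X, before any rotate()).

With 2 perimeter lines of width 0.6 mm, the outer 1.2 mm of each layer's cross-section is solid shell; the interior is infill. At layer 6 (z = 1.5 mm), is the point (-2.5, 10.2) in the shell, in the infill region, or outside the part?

shell

At z = 1.5 mm: the r=11.5 cylinder gives a regular 16-gon of circumradius 11.5 (constant along its height). Overall, the cross-section is a single solid region. The nearest boundary edge runs (0.00, 11.50)→(-4.40, 10.62); distance from the point to it = 0.79 mm. The point is inside the cross-section, 0.79 mm from the nearest boundary — within the 1.2 mm shell band (2 × 0.6).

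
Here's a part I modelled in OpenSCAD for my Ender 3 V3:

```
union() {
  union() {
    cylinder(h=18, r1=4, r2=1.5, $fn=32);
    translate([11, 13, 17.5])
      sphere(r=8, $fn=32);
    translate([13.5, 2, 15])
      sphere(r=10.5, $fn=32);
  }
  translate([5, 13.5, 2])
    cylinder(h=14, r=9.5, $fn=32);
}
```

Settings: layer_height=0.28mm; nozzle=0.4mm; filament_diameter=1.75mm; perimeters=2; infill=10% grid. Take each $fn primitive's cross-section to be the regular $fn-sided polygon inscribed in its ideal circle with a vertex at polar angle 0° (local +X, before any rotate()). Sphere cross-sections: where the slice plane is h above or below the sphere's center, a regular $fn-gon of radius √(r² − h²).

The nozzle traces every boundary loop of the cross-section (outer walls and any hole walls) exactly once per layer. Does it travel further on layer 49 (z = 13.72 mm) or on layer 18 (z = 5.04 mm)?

Layer 49 (z = 13.72): the cone (r1=4→r2=1.5) has section circumradius 2.094 here — a regular 32-gon (perimeter = 2·32·2.094·sin(180°/32) = 13.14 mm); the sphere at (11, 13): section is a regular 32-gon, circumradius = √(r²−h²) = √(8²−3.78²) = 7.051 (perimeter = 2·32·7.051·sin(180°/32) = 44.23 mm); the r=10.5 sphere at (13.5, 2) contributes a regular 32-gon of circumradius √(10.5²−1.28²) = 10.422 (perimeter = 2·32·10.422·sin(180°/32) = 65.38 mm); Merging all regions: the regions partially overlap (shared area 54.76 mm²), so the edge portions inside another operand are dropped and the merged outline is re-measured after clipping — boundary = 93.31 mm; the cylinder at (5, 13.5): section is a regular 32-gon, circumradius r=9.5 (perimeter = 2·32·9.500·sin(180°/32) = 59.59 mm); Taking the union: the regions partially overlap (shared area 129.62 mm²), so the edge portions inside another operand are dropped and the merged outline is re-measured after clipping — boundary = 107.45 mm. So its perimeter = 107.45 mm. Layer 18 (z = 5.04): the cone contributes a regular 32-gon of circumradius 3.300 (interpolated between r1=4 and r2=1.5 at t=0.280) (perimeter = 2·32·3.300·sin(180°/32) = 20.70 mm); the sphere at (11, 13) is absent (|z−center|=12.460 > r=8); the r=10.5 sphere at (13.5, 2) slices to a regular 32-gon of circumradius 3.324 (√(r²−h²) with h=9.96 from center) (perimeter = 2·32·3.324·sin(180°/32) = 20.85 mm); Merging all regions: the 2 present regions are separate (no shared area or edge), so areas and boundary lengths simply add and each stays a separate island — boundary = 41.55 mm; the r=9.5 cylinder at (5, 13.5) gives a regular 32-gon of circumradius 9.5 (constant along its height) (perimeter = 2·32·9.500·sin(180°/32) = 59.59 mm); Taking the union: the 2 present regions are separate (no shared area or edge), so areas and boundary lengths simply add and each stays a separate island — boundary = 101.15 mm. So its perimeter = 101.15 mm. Layer 49 is larger (107.45 vs 101.15 mm).

layer 49 (z = 13.72 mm)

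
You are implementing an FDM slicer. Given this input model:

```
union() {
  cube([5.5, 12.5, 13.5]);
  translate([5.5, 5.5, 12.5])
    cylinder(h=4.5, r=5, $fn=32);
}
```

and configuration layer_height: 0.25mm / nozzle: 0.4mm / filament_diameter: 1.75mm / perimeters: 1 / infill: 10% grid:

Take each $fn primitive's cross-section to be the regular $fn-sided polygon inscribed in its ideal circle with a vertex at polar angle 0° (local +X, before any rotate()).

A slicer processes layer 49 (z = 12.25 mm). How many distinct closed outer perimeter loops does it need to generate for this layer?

1

At z = 12.25 mm: the cube is present — its section is the full 5.5×12.5 rectangle; the cylinder at (5.5, 5.5) is absent (z outside [12.5, 17]); Taking the union: only the 5.5×12.5 cube is present, so the union is just that shape — 1 connected region. The result has 1 disconnected region.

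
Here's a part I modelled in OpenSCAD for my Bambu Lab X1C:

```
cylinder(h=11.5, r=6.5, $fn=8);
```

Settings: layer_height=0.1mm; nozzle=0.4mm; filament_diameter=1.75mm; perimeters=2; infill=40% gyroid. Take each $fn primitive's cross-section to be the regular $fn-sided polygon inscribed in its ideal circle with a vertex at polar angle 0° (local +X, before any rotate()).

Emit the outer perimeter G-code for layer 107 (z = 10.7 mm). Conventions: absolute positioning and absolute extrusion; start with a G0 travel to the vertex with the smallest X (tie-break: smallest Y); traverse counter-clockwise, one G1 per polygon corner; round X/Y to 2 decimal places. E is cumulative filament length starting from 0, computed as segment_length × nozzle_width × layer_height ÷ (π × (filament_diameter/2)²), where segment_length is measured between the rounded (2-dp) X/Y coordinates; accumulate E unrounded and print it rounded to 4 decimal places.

G0 X-6.50 Y0.00 Z10.70
G1 X-4.60 Y-4.60 E0.0828
G1 X0.00 Y-6.50 E0.1655
G1 X4.60 Y-4.60 E0.2483
G1 X6.50 Y0.00 E0.3311
G1 X4.60 Y4.60 E0.4138
G1 X0.00 Y6.50 E0.4966
G1 X-4.60 Y4.60 E0.5794
G1 X-6.50 Y0.00 E0.6621

At z = 10.7 mm: the cylinder: section is a regular 8-gon, circumradius r=6.5. The outline is a single polygon with 8 vertices. Extrusion per mm of travel: 0.4 × 0.1 / (π × 0.875²) = 0.016630. Accumulating E over each segment gives final E = 0.6621.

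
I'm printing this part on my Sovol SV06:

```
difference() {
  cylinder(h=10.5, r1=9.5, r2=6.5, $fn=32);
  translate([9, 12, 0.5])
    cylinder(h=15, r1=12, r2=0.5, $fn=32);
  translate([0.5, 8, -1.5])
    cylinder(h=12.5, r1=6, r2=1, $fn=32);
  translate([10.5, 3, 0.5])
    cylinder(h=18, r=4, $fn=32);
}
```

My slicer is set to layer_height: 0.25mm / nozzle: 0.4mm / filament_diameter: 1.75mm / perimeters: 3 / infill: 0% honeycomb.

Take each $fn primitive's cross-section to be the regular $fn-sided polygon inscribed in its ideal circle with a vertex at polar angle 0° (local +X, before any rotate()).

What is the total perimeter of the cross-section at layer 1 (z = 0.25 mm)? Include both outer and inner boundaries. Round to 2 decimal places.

64.03 mm

At z = 0.25 mm: the cone (r1=9.5→r2=6.5) has section circumradius 9.429 here — a regular 32-gon (perimeter = 2·32·9.429·sin(180°/32) = 59.15 mm); the cone at (9, 12) does not reach this height (z outside [0.5, 15.5]); the cone at (0.5, 8) contributes a regular 32-gon of circumradius 5.300 (interpolated between r1=6 and r2=1 at t=0.140) (perimeter = 2·32·5.300·sin(180°/32) = 33.25 mm); the cylinder at (10.5, 3) is absent (z outside [0.5, 18.5]); After the difference (first − rest): starting from the cone, the cone at (0.5, 8) partially overlaps it — only the 52.94 mm² overlap (of its 87.68 mm²) is removed, clipping the outline — boundary = 64.03 mm. Overall, the cross-section is a single solid region. Total boundary length (outer) = 64.03 mm.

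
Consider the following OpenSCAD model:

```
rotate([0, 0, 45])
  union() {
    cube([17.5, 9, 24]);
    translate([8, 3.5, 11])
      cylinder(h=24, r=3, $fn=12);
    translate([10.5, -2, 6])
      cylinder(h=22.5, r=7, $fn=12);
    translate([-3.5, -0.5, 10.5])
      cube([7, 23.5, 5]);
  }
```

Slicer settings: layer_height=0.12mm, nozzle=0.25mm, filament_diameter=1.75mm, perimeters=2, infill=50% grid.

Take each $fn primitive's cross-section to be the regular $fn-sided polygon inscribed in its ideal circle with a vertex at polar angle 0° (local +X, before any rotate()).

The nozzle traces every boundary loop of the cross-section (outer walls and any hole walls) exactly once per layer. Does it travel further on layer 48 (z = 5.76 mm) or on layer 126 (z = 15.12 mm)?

Layer 48 (z = 5.76): the cube (footprint 17.5×9) is included at this height (perimeter 53.00 mm); the cylinder at (8, 3.5) is absent (z outside [11, 35]); the cylinder at (10.5, -2) is absent (z outside [6, 28.5]); the cube at (-3.5, -0.5) is not intersected at this z (z outside [10.5, 15.5]); Merging all regions: only the 17.5×9 cube is present, so the union is just that shape — boundary = 53.00 mm; (whole slice rotated 45° about Z — lengths, areas and connectivity unchanged). So its perimeter = 53.00 mm. Layer 126 (z = 15.12): the cube (footprint 17.5×9) is included at this height (perimeter 53.00 mm); the r=3 cylinder at (8, 3.5) contributes a regular 12-gon of circumradius 3 (perimeter = 2·12·3.000·sin(180°/12) = 18.63 mm); the r=7 cylinder at (10.5, -2) gives a regular 12-gon of circumradius 7 (constant along its height) (perimeter = 2·12·7.000·sin(180°/12) = 43.48 mm); the 7×23.5 cube at (-3.5, -0.5) contributes its full rectangle (perimeter 61.00 mm); Combining (union): the regions partially overlap (shared area 105.07 mm²), so the edge portions inside another operand are dropped and the merged outline is re-measured after clipping — boundary = 101.95 mm; (rotated 45° about Z; rotation is an isometry so areas/perimeters/island counts are preserved). So its perimeter = 101.95 mm. Layer 126 is larger (101.95 vs 53.00 mm).

layer 126 (z = 15.12 mm)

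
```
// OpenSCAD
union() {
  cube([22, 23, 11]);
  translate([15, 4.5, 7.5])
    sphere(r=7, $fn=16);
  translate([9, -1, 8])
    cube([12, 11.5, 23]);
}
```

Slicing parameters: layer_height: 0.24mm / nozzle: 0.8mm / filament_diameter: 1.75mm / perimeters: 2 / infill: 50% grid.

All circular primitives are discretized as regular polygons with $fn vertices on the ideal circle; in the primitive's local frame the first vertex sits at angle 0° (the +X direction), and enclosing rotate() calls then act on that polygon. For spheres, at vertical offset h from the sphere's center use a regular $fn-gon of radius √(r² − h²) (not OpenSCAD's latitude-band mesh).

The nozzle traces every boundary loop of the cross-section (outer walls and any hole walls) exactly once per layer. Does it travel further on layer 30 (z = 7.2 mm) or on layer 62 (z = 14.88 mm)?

layer 30 (z = 7.2 mm)

Layer 30 (z = 7.2): the cube (footprint 22×23) is included at this height (perimeter 90.00 mm); the sphere at (15, 4.5): section is a regular 16-gon, circumradius = √(r²−h²) = √(7²−0.3²) = 6.994 (perimeter = 2·16·6.994·sin(180°/16) = 43.66 mm); the cube at (9, -1) is not intersected at this z (z outside [8, 31]); Combining (union): the regions partially overlap (shared area 132.22 mm²), so the edge portions inside another operand are dropped and the merged outline is re-measured after clipping — boundary = 91.50 mm. So its perimeter = 91.50 mm. Layer 62 (z = 14.88): the cube is absent (z outside [0, 11]); the sphere at (15, 4.5) does not reach this height (|z−center|=7.380 > r=7); the cube at (9, -1) (footprint 12×11.5) is included at this height (perimeter 47.00 mm); Combining (union): only the 12×11.5 cube at (9, -1) is present, so the union is just that shape — boundary = 47.00 mm. So its perimeter = 47.00 mm. Layer 30 is larger (91.50 vs 47.00 mm).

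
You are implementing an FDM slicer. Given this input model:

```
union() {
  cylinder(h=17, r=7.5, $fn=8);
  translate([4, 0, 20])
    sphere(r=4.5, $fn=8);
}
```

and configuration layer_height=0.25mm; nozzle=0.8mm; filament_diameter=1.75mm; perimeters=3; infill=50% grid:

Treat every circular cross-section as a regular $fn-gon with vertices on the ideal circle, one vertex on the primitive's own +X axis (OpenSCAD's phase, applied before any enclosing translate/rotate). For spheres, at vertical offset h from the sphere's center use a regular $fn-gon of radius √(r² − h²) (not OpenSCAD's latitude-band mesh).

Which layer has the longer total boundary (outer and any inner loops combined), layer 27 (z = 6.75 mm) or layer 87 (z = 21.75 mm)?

layer 27 (z = 6.75 mm)

Layer 27 (z = 6.75): the r=7.5 cylinder contributes a regular 8-gon of circumradius 7.5 (perimeter = 2·8·7.500·sin(180°/8) = 45.92 mm); the sphere at (4, 0) is absent (|z−center|=13.250 > r=4.5); Combining (union): only the r=7.5 cylinder is present, so the union is just that shape — boundary = 45.92 mm. So its perimeter = 45.92 mm. Layer 87 (z = 21.75): the cylinder does not reach this height (z outside [0, 17]); the r=4.5 sphere at (4, 0) slices to a regular 8-gon of circumradius 4.146 (√(r²−h²) with h=1.75 from center) (perimeter = 2·8·4.146·sin(180°/8) = 25.38 mm); Taking the union: only the r=4.5 sphere at (4, 0) is present, so the union is just that shape — boundary = 25.38 mm. So its perimeter = 25.38 mm. Layer 27 is larger (45.92 vs 25.38 mm).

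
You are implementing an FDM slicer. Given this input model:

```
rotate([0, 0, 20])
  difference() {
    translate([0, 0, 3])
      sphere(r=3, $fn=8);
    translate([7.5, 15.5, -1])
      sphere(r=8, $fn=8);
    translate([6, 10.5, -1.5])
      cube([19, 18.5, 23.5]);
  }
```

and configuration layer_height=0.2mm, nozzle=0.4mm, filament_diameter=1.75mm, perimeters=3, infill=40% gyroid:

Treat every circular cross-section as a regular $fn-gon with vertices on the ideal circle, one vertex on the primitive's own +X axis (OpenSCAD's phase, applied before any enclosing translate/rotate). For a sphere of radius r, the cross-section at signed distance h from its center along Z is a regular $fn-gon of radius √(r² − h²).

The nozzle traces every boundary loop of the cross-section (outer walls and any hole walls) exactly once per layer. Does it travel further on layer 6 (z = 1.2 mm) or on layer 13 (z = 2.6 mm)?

layer 13 (z = 2.6 mm)

Layer 6 (z = 1.2): the r=3 sphere slices to a regular 8-gon of circumradius 2.400 (√(r²−h²) with h=1.8 from center) (perimeter = 2·8·2.400·sin(180°/8) = 14.70 mm); the r=8 sphere at (7.5, 15.5) slices to a regular 8-gon of circumradius 7.692 (√(r²−h²) with h=2.2 from center) (perimeter = 2·8·7.692·sin(180°/8) = 47.09 mm); the cube at (6, 10.5) is present — its section is the full 19×18.5 rectangle (perimeter 75.00 mm); Subtracting the remaining from the first: starting from the r=3 sphere, the r=8 sphere at (7.5, 15.5) misses the remaining region (no effect); the 19×18.5 cube at (6, 10.5) misses the remaining region (no effect) — boundary = 14.70 mm; (rotated 20° about Z; rotation is an isometry so areas/perimeters/island counts are preserved). So its perimeter = 14.70 mm. Layer 13 (z = 2.6): the sphere: section is a regular 8-gon, circumradius = √(r²−h²) = √(3²−0.4²) = 2.973 (perimeter = 2·8·2.973·sin(180°/8) = 18.20 mm); the r=8 sphere at (7.5, 15.5) contributes a regular 8-gon of circumradius √(8²−3.6²) = 7.144 (perimeter = 2·8·7.144·sin(180°/8) = 43.74 mm); the cube at (6, 10.5) is present — its section is the full 19×18.5 rectangle (perimeter 75.00 mm); After the difference (first − rest): starting from the r=3 sphere, the r=8 sphere at (7.5, 15.5) misses the remaining region (no effect); the 19×18.5 cube at (6, 10.5) misses the remaining region (no effect) — boundary = 18.20 mm; (rotated 20° about Z; rotation is an isometry so areas/perimeters/island counts are preserved). So its perimeter = 18.20 mm. Layer 13 is larger (18.20 vs 14.70 mm).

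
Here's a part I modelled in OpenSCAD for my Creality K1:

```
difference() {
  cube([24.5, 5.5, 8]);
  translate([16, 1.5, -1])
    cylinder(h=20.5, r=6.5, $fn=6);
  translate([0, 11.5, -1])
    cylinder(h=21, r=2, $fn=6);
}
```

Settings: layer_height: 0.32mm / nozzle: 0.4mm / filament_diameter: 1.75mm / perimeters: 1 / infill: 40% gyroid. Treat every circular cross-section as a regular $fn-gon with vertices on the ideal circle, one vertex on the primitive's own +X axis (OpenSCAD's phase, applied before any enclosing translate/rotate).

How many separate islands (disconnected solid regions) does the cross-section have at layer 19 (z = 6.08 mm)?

2

At z = 6.08 mm: the 24.5×5.5 cube contributes its full rectangle; the r=6.5 cylinder at (16, 1.5) contributes a regular 6-gon of circumradius 6.5; the r=2 cylinder at (0, 11.5) gives a regular 6-gon of circumradius 2 (constant along its height); Taking the first minus the rest: starting from the 24.5×5.5 cube, the r=6.5 cylinder at (16, 1.5) partially overlaps it — only the 60.96 mm² overlap (of its 109.77 mm²) is removed, clipping the outline; the r=2 cylinder at (0, 11.5) misses the remaining region (no effect) — 2 connected regions. Overall, the cross-section has 2 separate islands. Island count = 2.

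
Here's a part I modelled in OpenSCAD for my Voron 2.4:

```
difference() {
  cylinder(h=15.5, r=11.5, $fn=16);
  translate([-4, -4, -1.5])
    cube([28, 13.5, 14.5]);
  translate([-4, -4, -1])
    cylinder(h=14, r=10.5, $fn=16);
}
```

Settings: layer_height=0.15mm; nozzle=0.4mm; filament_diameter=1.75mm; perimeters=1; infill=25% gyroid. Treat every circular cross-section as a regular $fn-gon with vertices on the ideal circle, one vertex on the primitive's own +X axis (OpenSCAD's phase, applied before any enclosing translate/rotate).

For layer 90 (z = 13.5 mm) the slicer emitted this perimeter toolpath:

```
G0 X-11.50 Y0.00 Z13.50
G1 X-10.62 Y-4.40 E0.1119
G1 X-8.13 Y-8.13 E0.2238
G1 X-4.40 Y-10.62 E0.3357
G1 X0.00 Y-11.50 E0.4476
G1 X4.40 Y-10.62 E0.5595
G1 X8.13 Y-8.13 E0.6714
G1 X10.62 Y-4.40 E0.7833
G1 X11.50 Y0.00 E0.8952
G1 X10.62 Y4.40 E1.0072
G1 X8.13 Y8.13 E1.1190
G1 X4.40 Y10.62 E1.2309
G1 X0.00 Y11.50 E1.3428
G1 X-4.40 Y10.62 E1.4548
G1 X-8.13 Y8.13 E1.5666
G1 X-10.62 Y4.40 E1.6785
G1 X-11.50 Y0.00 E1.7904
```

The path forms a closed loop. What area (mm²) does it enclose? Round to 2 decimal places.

Apply the shoelace formula to the sequence of (X, Y) vertices; enclosed area = 404.67 mm².

404.67 mm²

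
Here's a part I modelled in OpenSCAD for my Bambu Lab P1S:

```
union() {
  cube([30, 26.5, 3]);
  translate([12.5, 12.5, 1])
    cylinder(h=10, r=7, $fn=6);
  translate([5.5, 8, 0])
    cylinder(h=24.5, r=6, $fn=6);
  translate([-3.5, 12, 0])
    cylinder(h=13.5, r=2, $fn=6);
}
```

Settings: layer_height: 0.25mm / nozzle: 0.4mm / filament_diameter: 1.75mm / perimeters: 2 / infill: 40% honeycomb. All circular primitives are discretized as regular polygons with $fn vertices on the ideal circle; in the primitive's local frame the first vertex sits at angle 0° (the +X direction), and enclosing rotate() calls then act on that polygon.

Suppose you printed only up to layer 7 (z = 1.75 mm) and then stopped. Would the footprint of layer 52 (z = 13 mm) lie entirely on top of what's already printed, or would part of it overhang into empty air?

entirely on top

Compare the two slices. At z = 1.75: the cube is present — its section is the full 30×26.5 rectangle (area 795.00 mm²); the cylinder at (12.5, 12.5): section is a regular 6-gon, circumradius r=7 (area = (6/2)·7.000²·sin(360°/6) = 127.31 mm²); the cylinder at (5.5, 8): section is a regular 6-gon, circumradius r=6 (area = (6/2)·6.000²·sin(360°/6) = 93.53 mm²); the r=2 cylinder at (-3.5, 12) contributes a regular 6-gon of circumradius 2 (area = (6/2)·2.000²·sin(360°/6) = 10.39 mm²); Merging all regions: the regions partially overlap — summed areas 1026.23 mm² minus the doubly-counted overlap 220.40 mm² gives 805.83 mm² — area = 805.83 mm². At z = 13: the cube is not intersected at this z (z outside [0, 3]); the cylinder at (12.5, 12.5) is not intersected at this z (z outside [1, 11]); the cylinder at (5.5, 8): section is a regular 6-gon, circumradius r=6 (area = (6/2)·6.000²·sin(360°/6) = 93.53 mm²); the r=2 cylinder at (-3.5, 12) contributes a regular 6-gon of circumradius 2 (area = (6/2)·2.000²·sin(360°/6) = 10.39 mm²); Taking the union: the 2 present regions are separate (no shared area or edge), so areas and boundary lengths simply add and each stays a separate island — area = 103.92 mm². Checking containment: the cross-section at z = 13 is a subset of the cross-section at z = 1.75.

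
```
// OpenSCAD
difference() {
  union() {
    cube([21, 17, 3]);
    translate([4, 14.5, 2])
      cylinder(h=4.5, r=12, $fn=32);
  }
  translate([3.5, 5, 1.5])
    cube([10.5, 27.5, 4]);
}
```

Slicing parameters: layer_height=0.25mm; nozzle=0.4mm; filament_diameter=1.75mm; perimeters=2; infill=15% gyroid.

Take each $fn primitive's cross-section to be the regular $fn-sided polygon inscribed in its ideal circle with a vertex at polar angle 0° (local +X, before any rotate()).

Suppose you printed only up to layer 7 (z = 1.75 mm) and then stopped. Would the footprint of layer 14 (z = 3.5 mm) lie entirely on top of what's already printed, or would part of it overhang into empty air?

Compare the two slices. At z = 1.75: the 21×17 cube contributes its full rectangle (area 357.00 mm²); the cylinder at (4, 14.5) is not intersected at this z (z outside [2, 6.5]); Combining (union): only the 21×17 cube is present, so the union is just that shape — area = 357.00 mm²; the cube at (3.5, 5) (footprint 10.5×27.5) is included at this height (area 288.75 mm²); Taking the first minus the rest: starting from the result so far (357.00 mm²), the 10.5×27.5 cube at (3.5, 5) partially overlaps it — only the 126.00 mm² overlap (of its 288.75 mm²) is removed, clipping the outline — area = 231.00 mm². At z = 3.5: the cube is not intersected at this z (z outside [0, 3]); the r=12 cylinder at (4, 14.5) contributes a regular 32-gon of circumradius 12 (area = (32/2)·12.000²·sin(360°/32) = 449.49 mm²); Taking the union: only the r=12 cylinder at (4, 14.5) is present, so the union is just that shape — area = 449.49 mm²; the cube at (3.5, 5) is present — its section is the full 10.5×27.5 rectangle (area 288.75 mm²); After the difference (first − rest): starting from the result so far (449.49 mm²), the 10.5×27.5 cube at (3.5, 5) partially overlaps it — only the 205.82 mm² overlap (of its 288.75 mm²) is removed, clipping the outline — area = 243.67 mm². Checking containment: at z = 3.5 the cross-section extends beyond the z = 1.75 cross-section by about 167.12 mm².

part overhangs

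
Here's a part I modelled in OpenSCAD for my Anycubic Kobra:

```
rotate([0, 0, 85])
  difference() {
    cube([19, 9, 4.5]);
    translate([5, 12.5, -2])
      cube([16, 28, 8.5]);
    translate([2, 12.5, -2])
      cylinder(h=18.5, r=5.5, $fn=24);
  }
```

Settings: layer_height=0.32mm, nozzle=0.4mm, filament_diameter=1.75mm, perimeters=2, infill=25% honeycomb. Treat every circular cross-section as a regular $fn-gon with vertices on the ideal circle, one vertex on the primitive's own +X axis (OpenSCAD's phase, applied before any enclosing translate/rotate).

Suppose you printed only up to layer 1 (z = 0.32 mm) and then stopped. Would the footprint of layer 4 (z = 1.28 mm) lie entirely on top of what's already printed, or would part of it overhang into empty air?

Compare the two slices. At z = 0.32: the cube (footprint 19×9) is included at this height (area 171.00 mm²); the cube at (5, 12.5) is present — its section is the full 16×28 rectangle (area 448.00 mm²); the r=5.5 cylinder at (2, 12.5) gives a regular 24-gon of circumradius 5.5 (constant along its height) (area = (24/2)·5.500²·sin(360°/24) = 93.95 mm²); Subtracting the remaining from the first: starting from the 19×9 cube (171.00 mm²), the 16×28 cube at (5, 12.5) misses the remaining region (no effect); the r=5.5 cylinder at (2, 12.5) partially overlaps it — only the 9.44 mm² overlap (of its 93.95 mm²) is removed, clipping the outline — area = 161.56 mm²; (rotated 85° about Z; rotation is an isometry so areas/perimeters/island counts are preserved). At z = 1.28: the 19×9 cube contributes its full rectangle (area 171.00 mm²); the cube at (5, 12.5) is present — its section is the full 16×28 rectangle (area 448.00 mm²); the r=5.5 cylinder at (2, 12.5) contributes a regular 24-gon of circumradius 5.5 (area = (24/2)·5.500²·sin(360°/24) = 93.95 mm²); Subtracting the remaining from the first: starting from the 19×9 cube (171.00 mm²), the 16×28 cube at (5, 12.5) misses the remaining region (no effect); the r=5.5 cylinder at (2, 12.5) partially overlaps it — only the 9.44 mm² overlap (of its 93.95 mm²) is removed, clipping the outline — area = 161.56 mm²; (rotated 85° about Z; rotation is an isometry so areas/perimeters/island counts are preserved). Checking containment: the cross-section at z = 1.28 is a subset of the cross-section at z = 0.32.

entirely on top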